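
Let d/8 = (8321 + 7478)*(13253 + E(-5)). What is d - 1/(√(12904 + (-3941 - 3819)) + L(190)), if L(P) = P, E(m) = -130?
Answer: 25672464219153/15478 + √1286/15478 ≈ 1.6586e+9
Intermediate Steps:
d = 1658642216 (d = 8*((8321 + 7478)*(13253 - 130)) = 8*(15799*13123) = 8*207330277 = 1658642216)
d - 1/(√(12904 + (-3941 - 3819)) + L(190)) = 1658642216 - 1/(√(12904 + (-3941 - 3819)) + 190) = 1658642216 - 1/(√(12904 - 7760) + 190) = 1658642216 - 1/(√5144 + 190) = 1658642216 - 1/(2*√1286 + 190) = 1658642216 - 1/(190 + 2*√1286)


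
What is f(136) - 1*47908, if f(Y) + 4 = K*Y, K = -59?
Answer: -55936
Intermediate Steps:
f(Y) = -4 - 59*Y
f(136) - 1*47908 = (-4 - 59*136) - 1*47908 = (-4 - 8024) - 47908 = -8028 - 47908 = -55936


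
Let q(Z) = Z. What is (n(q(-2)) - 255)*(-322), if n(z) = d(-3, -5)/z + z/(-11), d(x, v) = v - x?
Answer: 899024/11 ≈ 81730.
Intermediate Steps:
n(z) = -2/z - z/11 (n(z) = (-5 - 1*(-3))/z + z/(-11) = (-5 + 3)/z + z*(-1/11) = -2/z - z/11)
(n(q(-2)) - 255)*(-322) = ((-2/(-2) - 1/11*(-2)) - 255)*(-322) = ((-2*(-½) + 2/11) - 255)*(-322) = ((1 + 2/11) - 255)*(-322) = (13/11 - 255)*(-322) = -2792/11*(-322) = 899024/11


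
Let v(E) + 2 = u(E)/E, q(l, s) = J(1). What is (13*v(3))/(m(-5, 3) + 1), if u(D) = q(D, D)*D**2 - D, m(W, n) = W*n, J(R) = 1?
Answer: 0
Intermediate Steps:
q(l, s) = 1
u(D) = D**2 - D (u(D) = 1*D**2 - D = D**2 - D)
v(E) = -3 + E (v(E) = -2 + (E*(-1 + E))/E = -2 + (-1 + E) = -3 + E)
(13*v(3))/(m(-5, 3) + 1) = (13*(-3 + 3))/(-5*3 + 1) = (13*0)/(-15 + 1) = 0/(-14) = 0*(-1/14) = 0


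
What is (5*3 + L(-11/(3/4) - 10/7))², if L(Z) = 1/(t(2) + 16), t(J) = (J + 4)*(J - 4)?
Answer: 3721/16 ≈ 232.56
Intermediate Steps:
t(J) = (-4 + J)*(4 + J) (t(J) = (4 + J)*(-4 + J) = (-4 + J)*(4 + J))
L(Z) = ¼ (L(Z) = 1/((-16 + 2²) + 16) = 1/((-16 + 4) + 16) = 1/(-12 + 16) = 1/4 = ¼)
(5*3 + L(-11/(3/4) - 10/7))² = (5*3 + ¼)² = (15 + ¼)² = (61/4)² = 3721/16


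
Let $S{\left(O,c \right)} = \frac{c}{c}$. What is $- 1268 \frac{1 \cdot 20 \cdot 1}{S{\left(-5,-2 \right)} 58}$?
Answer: $- \frac{12680}{29} \approx -437.24$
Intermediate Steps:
$S{\left(O,c \right)} = 1$
$- 1268 \frac{1 \cdot 20 \cdot 1}{S{\left(-5,-2 \right)} 58} = - 1268 \frac{1 \cdot 20 \cdot 1}{1 \cdot 58} = - 1268 \frac{1 \cdot 20}{58} = - 1268 \cdot 20 \cdot \frac{1}{58} = \left(-1268\right) \frac{10}{29} = - \frac{12680}{29}$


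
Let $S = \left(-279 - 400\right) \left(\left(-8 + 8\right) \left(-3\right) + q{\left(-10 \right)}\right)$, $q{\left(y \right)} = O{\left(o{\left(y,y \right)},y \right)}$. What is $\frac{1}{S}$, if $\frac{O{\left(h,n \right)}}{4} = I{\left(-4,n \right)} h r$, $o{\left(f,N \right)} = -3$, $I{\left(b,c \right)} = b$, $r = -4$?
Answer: $\frac{1}{130368} \approx 7.6706 \cdot 10^{-6}$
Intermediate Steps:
$O{\left(h,n \right)} = 64 h$ ($O{\left(h,n \right)} = 4 - 4 h \left(-4\right) = 4 \cdot 16 h = 64 h$)
$q{\left(y \right)} = -192$ ($q{\left(y \right)} = 64 \left(-3\right) = -192$)
$S = 130368$ ($S = \left(-279 - 400\right) \left(\left(-8 + 8\right) \left(-3\right) - 192\right) = - 679 \left(0 \left(-3\right) - 192\right) = - 679 \left(0 - 192\right) = \left(-679\right) \left(-192\right) = 130368$)
$\frac{1}{S} = \frac{1}{130368}$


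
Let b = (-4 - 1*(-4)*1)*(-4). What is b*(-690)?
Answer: 0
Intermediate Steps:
b = 0 (b = (-4 + 4*1)*(-4) = (-4 + 4)*(-4) = 0*(-4) = 0)
b*(-690) = 0*(-690) = 0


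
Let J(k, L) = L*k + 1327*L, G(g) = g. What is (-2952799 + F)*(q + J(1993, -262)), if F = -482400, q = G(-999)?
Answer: 2991505261961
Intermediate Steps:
q = -999
J(k, L) = 1327*L + L*k
(-2952799 + F)*(q + J(1993, -262)) = (-2952799 - 482400)*(-999 - 262*(1327 + 1993)) = -3435199*(-999 - 262*3320) = -3435199*(-999 - 869840) = -3435199*(-870839) = 2991505261961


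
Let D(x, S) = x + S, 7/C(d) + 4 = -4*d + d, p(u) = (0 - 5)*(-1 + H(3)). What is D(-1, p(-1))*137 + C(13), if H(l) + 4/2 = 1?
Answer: 53012/43 ≈ 1232.8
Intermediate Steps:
H(l) = -1 (H(l) = -2 + 1 = -1)
p(u) = 10 (p(u) = (0 - 5)*(-1 - 1) = -5*(-2) = 10)
C(d) = 7/(-4 - 3*d) (C(d) = 7/(-4 + (-4*d + d)) = 7/(-4 - 3*d))
D(x, S) = S + x
D(-1, p(-1))*137 + C(13) = (10 - 1)*137 - 7/(4 + 3*13) = 9*137 - 7/(4 + 39) = 1233 - 7/43 = 53012/43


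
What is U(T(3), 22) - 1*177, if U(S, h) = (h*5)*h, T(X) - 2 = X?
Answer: 2243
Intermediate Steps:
T(X) = 2 + X
U(S, h) = 5*h² (U(S, h) = (5*h)*h = 5*h²)
U(T(3), 22) - 1*177 = 5*22² - 1*177 = 5*484 - 177 = 2420 - 177 = 2243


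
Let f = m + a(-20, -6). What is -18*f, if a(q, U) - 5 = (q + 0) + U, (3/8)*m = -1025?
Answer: 49578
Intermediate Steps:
m = -8200/3 (m = (8/3)*(-1025) = -8200/3 ≈ -2733.3)
a(q, U) = 5 + U + q (a(q, U) = 5 + ((q + 0) + U) = 5 + (q + U) = 5 + (U + q) = 5 + U + q)
f = -8263/3 (f = -8200/3 + (5 - 6 - 20) = -8200/3 - 21 = -8263/3 ≈ -2754.3)
-18*f = -18*(-8263/3) = 49578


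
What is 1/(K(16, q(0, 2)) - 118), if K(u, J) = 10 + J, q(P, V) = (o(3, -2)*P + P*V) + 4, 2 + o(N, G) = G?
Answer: -1/104 ≈ -0.0096154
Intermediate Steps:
o(N, G) = -2 + G
q(P, V) = 4 - 4*P + P*V (q(P, V) = ((-2 - 2)*P + P*V) + 4 = (-4*P + P*V) + 4 = 4 - 4*P + P*V)
1/(K(16, q(0, 2)) - 118) = 1/((10 + (4 - 4*0 + 0*2)) - 118) = 1/((10 + (4 + 0 + 0)) - 118) = 1/((10 + 4) - 118) = 1/(14 - 118) = 1/(-104) = -1/104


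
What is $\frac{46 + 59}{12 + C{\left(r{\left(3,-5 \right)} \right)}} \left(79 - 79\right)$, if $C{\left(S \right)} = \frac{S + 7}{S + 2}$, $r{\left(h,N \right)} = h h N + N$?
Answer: $0$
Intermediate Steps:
$r{\left(h,N \right)} = N + N h^{2}$ ($r{\left(h,N \right)} = h^{2} N + N = N h^{2} + N = N + N h^{2}$)
$C{\left(S \right)} = \frac{7 + S}{2 + S}$
$\frac{46 + 59}{12 + C{\left(r{\left(3,-5 \right)} \right)}} \left(79 - 79\right) = \frac{46 + 59}{12 + \frac{7 - 5 \left(1 + 3^{2}\right)}{2 - 5 \left(1 + 3^{2}\right)}} \left(79 - 79\right) = \frac{105}{12 + \frac{7 - 5 \left(1 + 9\right)}{2 - 5 \left(1 + 9\right)}} 0 = \frac{105}{12 + \frac{7 - 50}{2 - 50}} \cdot 0 = \frac{105}{12 + \frac{1}{-48} \left(-43\right)} 0 = \frac{105}{12 - - \frac{43}{48}} \cdot 0 = \frac{105}{12 + \frac{43}{48}} \cdot 0 = \frac{105}{\frac{619}{48}} \cdot 0 = 105 \cdot \frac{48}{619} \cdot 0 = \frac{5040}{619} \cdot 0 = 0$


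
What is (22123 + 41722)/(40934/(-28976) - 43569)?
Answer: -924986360/631248139 ≈ -1.4653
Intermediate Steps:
(22123 + 41722)/(40934/(-28976) - 43569) = 63845/(40934*(-1/28976) - 43569) = 63845/(-20467/14488 - 43569) = 63845/(-631248139/14488) = 63845*(-14488/631248139) = -924986360/631248139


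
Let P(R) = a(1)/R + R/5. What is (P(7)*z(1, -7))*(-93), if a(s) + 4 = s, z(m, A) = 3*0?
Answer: 0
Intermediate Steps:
z(m, A) = 0
a(s) = -4 + s
P(R) = -3/R + R/5 (P(R) = (-4 + 1)/R + R/5 = -3/R + R*(⅕) = -3/R + R/5)
(P(7)*z(1, -7))*(-93) = ((-3/7 + (⅕)*7)*0)*(-93) = ((-3*⅐ + 7/5)*0)*(-93) = ((-3/7 + 7/5)*0)*(-93) = ((34/35)*0)*(-93) = 0*(-93) = 0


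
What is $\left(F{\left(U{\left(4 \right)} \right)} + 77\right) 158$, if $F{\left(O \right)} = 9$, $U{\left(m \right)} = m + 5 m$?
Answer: $13588$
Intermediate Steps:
$U{\left(m \right)} = 6 m$
$\left(F{\left(U{\left(4 \right)} \right)} + 77\right) 158 = \left(9 + 77\right) 158 = 86 \cdot 158 = 13588$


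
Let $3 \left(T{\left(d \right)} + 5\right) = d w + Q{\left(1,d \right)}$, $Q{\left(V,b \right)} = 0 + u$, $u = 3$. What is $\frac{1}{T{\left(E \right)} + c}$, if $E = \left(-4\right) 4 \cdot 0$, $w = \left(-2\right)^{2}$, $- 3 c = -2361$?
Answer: $\frac{1}{783} \approx 0.0012771$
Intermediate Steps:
$Q{\left(V,b \right)} = 3$ ($Q{\left(V,b \right)} = 0 + 3 = 3$)
$c = 787$ ($c = \left(- \frac{1}{3}\right) \left(-2361\right) = 787$)
$w = 4$
$E = 0$ ($E = \left(-16\right) 0 = 0$)
$T{\left(d \right)} = -4 + \frac{4 d}{3}$ ($T{\left(d \right)} = -5 + \frac{d 4 + 3}{3} = -5 + \frac{4 d + 3}{3} = -5 + \frac{3 + 4 d}{3} = -5 + \left(1 + \frac{4 d}{3}\right) = -4 + \frac{4 d}{3}$)
$\frac{1}{T{\left(E \right)} + c} = \frac{1}{\left(-4 + \frac{4}{3} \cdot 0\right) + 787} = \frac{1}{\left(-4 + 0\right) + 787} = \frac{1}{-4 + 787} = \frac{1}{783}$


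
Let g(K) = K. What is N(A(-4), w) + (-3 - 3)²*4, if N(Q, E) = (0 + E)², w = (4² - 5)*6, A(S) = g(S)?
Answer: 4500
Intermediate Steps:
A(S) = S
w = 66 (w = (16 - 5)*6 = 11*6 = 66)
N(Q, E) = E²
N(A(-4), w) + (-3 - 3)²*4 = 66² + (-3 - 3)²*4 = 4356 + (-6)²*4 = 4356 + 36*4 = 4356 + 144 = 4500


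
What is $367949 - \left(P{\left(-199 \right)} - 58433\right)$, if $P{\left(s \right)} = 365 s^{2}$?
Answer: $-14027983$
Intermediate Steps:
$367949 - \left(P{\left(-199 \right)} - 58433\right) = 367949 - \left(365 \left(-199\right)^{2} - 58433\right) = 367949 - \left(365 \cdot 39601 - 58433\right) = 367949 - \left(14454365 - 58433\right) = 367949 - 14395932 = -14027983$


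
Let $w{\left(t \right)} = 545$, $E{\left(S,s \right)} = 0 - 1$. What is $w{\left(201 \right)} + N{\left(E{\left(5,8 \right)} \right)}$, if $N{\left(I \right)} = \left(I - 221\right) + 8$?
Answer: $331$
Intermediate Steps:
$E{\left(S,s \right)} = -1$ ($E{\left(S,s \right)} = 0 - 1 = -1$)
$N{\left(I \right)} = -213 + I$ ($N{\left(I \right)} = \left(-221 + I\right) + 8 = -213 + I$)
$w{\left(201 \right)} + N{\left(E{\left(5,8 \right)} \right)} = 545 - 214 = 331$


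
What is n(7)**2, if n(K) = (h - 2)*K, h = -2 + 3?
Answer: 49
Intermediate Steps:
h = 1
n(K) = -K (n(K) = (1 - 2)*K = -K)
n(7)**2 = (-1*7)**2 = (-7)**2 = 49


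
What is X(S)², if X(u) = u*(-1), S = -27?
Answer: 729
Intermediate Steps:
X(u) = -u
X(S)² = (-1*(-27))² = 27² = 729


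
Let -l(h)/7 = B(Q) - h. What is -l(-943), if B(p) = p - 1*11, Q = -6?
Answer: 6482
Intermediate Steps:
B(p) = -11 + p (B(p) = p - 11 = -11 + p)
l(h) = 119 + 7*h (l(h) = -7*((-11 - 6) - h) = -7*(-17 - h) = 119 + 7*h)
-l(-943) = -(119 + 7*(-943)) = -(119 - 6601) = -1*(-6482) = 6482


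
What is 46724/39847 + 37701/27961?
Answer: 2808721511/1114161967 ≈ 2.5209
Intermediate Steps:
46724/39847 + 37701/27961 = 2808721511/1114161967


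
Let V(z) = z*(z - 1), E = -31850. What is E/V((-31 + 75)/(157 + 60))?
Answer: 749892325/3806 ≈ 1.9703e+5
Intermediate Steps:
V(z) = z*(-1 + z)
E/V((-31 + 75)/(157 + 60)) = -31850*(157 + 60)/((-1 + (-31 + 75)/(157 + 60))*(-31 + 75)) = -31850*217/(44*(-1 + 44/217)) = -31850/((44/217)*(-173/217)) = -31850/(-7612/47089) = -31850*(-47089/7612) = 749892325/3806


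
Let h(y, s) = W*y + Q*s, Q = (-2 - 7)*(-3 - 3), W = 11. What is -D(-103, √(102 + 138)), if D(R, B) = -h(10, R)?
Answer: -5452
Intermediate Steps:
Q = 54 (Q = -9*(-6) = 54)
h(y, s) = 11*y + 54*s
D(R, B) = -110 - 54*R (D(R, B) = -(11*10 + 54*R) = -(110 + 54*R) = -110 - 54*R)
-D(-103, √(102 + 138)) = -(-110 - 54*(-103)) = -(-110 + 5562) = -1*5452 = -5452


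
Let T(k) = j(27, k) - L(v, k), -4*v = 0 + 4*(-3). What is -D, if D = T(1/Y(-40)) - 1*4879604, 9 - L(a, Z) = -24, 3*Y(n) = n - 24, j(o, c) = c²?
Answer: 19986993143/4096 ≈ 4.8796e+6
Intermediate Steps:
Y(n) = -8 + n/3 (Y(n) = (n - 24)/3 = (-24 + n)/3 = -8 + n/3)
v = 3 (v = -(0 + 4*(-3))/4 = -(0 - 12)/4 = -¼*(-12) = 3)
L(a, Z) = 33 (L(a, Z) = 9 - 1*(-24) = 9 + 24 = 33)
T(k) = -33 + k² (T(k) = k² - 1*33 = k² - 33 = -33 + k²)
D = -19986993143/4096 (D = (-33 + (1/(-8 + (⅓)*(-40)))²) - 1*4879604 = (-33 + (1/(-8 - 40/3))²) - 4879604 = (-33 + (1/(-64/3))²) - 4879604 = (-33 + (-3/64)²) - 4879604 = (-33 + 9/4096) - 4879604 = -135159/4096 - 4879604 = -19986993143/4096 ≈ -4.8796e+6)
-D = -1*(-19986993143/4096) = 19986993143/4096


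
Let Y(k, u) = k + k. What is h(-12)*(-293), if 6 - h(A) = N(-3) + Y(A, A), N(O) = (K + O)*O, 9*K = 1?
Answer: -18752/3 ≈ -6250.7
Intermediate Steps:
K = 1/9 (K = (1/9)*1 = 1/9 ≈ 0.11111)
Y(k, u) = 2*k
N(O) = O*(1/9 + O) (N(O) = (1/9 + O)*O = O*(1/9 + O))
h(A) = -8/3 - 2*A (h(A) = 6 - (-3*(1/9 - 3) + 2*A) = 6 - (-3*(-26/9) + 2*A) = 6 - (26/3 + 2*A) = 6 + (-26/3 - 2*A) = -8/3 - 2*A)
h(-12)*(-293) = (-8/3 - 2*(-12))*(-293) = (-8/3 + 24)*(-293) = (64/3)*(-293) = -18752/3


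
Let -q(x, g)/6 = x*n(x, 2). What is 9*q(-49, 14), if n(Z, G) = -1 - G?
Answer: -7938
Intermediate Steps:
q(x, g) = 18*x (q(x, g) = -6*x*(-1 - 1*2) = -6*x*(-1 - 2) = -6*x*(-3) = -(-18)*x = 18*x)
9*q(-49, 14) = 9*(18*(-49)) = 9*(-882) = -7938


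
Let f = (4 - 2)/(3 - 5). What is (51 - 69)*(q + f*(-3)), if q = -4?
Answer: 18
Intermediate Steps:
f = -1 (f = 2/(-2) = 2*(-1/2) = -1)
(51 - 69)*(q + f*(-3)) = (51 - 69)*(-4 - 1*(-3)) = -18*(-4 + 3) = -18*(-1) = 18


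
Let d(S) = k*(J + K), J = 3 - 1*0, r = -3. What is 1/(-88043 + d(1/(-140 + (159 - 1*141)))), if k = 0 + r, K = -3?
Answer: -1/88043 ≈ -1.1358e-5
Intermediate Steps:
J = 3 (J = 3 + 0 = 3)
k = -3 (k = 0 - 3 = -3)
d(S) = 0 (d(S) = -3*(3 - 3) = -3*0 = 0)
1/(-88043 + d(1/(-140 + (159 - 1*141)))) = 1/(-88043 + 0) = 1/(-88043) = -1/88043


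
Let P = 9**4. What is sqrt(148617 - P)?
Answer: 6*sqrt(3946) ≈ 376.90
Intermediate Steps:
P = 6561
sqrt(148617 - P) = sqrt(148617 - 1*6561) = sqrt(148617 - 6561) = sqrt(142056) = 6*sqrt(3946)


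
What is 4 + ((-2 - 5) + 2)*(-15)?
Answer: 79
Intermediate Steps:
4 + ((-2 - 5) + 2)*(-15) = 4 + (-7 + 2)*(-15) = 4 - 5*(-15) = 4 + 75 = 79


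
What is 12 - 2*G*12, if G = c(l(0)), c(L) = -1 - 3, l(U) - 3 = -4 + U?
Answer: 108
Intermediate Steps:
l(U) = -1 + U (l(U) = 3 + (-4 + U) = -1 + U)
c(L) = -4
G = -4
12 - 2*G*12 = 12 - 2*(-4)*12 = 12 + 8*12 = 12 + 96 = 108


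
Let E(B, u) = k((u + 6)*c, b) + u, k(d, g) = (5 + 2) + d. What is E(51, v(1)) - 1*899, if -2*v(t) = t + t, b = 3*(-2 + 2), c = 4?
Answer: -873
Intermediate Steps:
b = 0 (b = 3*0 = 0)
v(t) = -t (v(t) = -(t + t)/2 = -t)
k(d, g) = 7 + d
E(B, u) = 31 + 5*u (E(B, u) = (7 + (u + 6)*4) + u = (7 + (6 + u)*4) + u = (7 + (24 + 4*u)) + u = (31 + 4*u) + u = 31 + 5*u)
E(51, v(1)) - 1*899 = (31 + 5*(-1*1)) - 1*899 = (31 + 5*(-1)) - 899 = (31 - 5) - 899 = 26 - 899 = -873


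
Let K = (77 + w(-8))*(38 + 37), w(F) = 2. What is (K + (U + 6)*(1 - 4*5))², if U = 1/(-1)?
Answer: 33988900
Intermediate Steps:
U = -1
K = 5925 (K = (77 + 2)*(38 + 37) = 79*75 = 5925)
(K + (U + 6)*(1 - 4*5))² = (5925 + (-1 + 6)*(1 - 4*5))² = (5925 + 5*(1 - 20))² = (5925 + 5*(-19))² = (5925 - 95)² = 5830² = 33988900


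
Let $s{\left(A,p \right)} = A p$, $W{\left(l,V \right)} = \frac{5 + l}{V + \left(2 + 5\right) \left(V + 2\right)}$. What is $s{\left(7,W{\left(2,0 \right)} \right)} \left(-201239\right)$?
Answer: $- \frac{1408673}{2} \approx -7.0434 \cdot 10^{5}$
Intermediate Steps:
$W{\left(l,V \right)} = \frac{5 + l}{14 + 8 V}$ ($W{\left(l,V \right)} = \frac{5 + l}{V + 7 \left(2 + V\right)} = \frac{5 + l}{V + \left(14 + 7 V\right)} = \frac{5 + l}{14 + 8 V}$)
$s{\left(7,W{\left(2,0 \right)} \right)} \left(-201239\right) = 7 \frac{5 + 2}{2 \left(7 + 4 \cdot 0\right)} \left(-201239\right) = 7 \cdot \frac{1}{2} \frac{1}{7 + 0} \cdot 7 \left(-201239\right) = 7 \cdot \frac{1}{2} \cdot \frac{1}{7} \cdot 7 \left(-201239\right) = 7 \cdot \frac{1}{2} \left(-201239\right) = \frac{7}{2} \left(-201239\right) = - \frac{1408673}{2}$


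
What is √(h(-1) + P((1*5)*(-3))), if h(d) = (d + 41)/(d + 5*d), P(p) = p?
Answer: I*√195/3 ≈ 4.6547*I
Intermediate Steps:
h(d) = (41 + d)/(6*d) (h(d) = (41 + d)/((6*d)) = (41 + d)*(1/(6*d)) = (41 + d)/(6*d))
√(h(-1) + P((1*5)*(-3))) = √((⅙)*(41 - 1)/(-1) + (1*5)*(-3)) = √((⅙)*(-1)*40 + 5*(-3)) = √(-20/3 - 15) = √(-65/3) = I*√195/3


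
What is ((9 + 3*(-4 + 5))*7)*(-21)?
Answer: -1764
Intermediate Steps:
((9 + 3*(-4 + 5))*7)*(-21) = ((9 + 3*1)*7)*(-21) = ((9 + 3)*7)*(-21) = (12*7)*(-21) = 84*(-21) = -1764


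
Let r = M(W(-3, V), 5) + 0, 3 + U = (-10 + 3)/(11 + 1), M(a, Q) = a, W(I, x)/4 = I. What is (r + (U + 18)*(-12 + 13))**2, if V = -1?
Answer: 841/144 ≈ 5.8403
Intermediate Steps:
W(I, x) = 4*I
U = -43/12 (U = -3 + (-10 + 3)/(11 + 1) = -3 - 7/12 = -43/12 ≈ -3.5833)
r = -12 (r = 4*(-3) + 0 = -12 + 0 = -12)
(r + (U + 18)*(-12 + 13))**2 = (-12 + (-43/12 + 18)*(-12 + 13))**2 = (-12 + (173/12)*1)**2 = (-12 + 173/12)**2 = (29/12)**2 = 841/144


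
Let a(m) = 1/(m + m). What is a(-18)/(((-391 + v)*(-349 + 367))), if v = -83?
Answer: 1/307152 ≈ 3.2557e-6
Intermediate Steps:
a(m) = 1/(2*m)
a(-18)/(((-391 + v)*(-349 + 367))) = ((½)/(-18))/(((-391 - 83)*(-349 + 367))) = ((½)*(-1/18))/((-474*18)) = -1/36/(-8532) = -1/36*(-1/8532) = 1/307152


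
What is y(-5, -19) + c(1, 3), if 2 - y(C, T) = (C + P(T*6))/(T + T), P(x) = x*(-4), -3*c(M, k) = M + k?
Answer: 1429/114 ≈ 12.535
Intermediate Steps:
c(M, k) = -M/3 - k/3 (c(M, k) = -(M + k)/3 = -M/3 - k/3)
P(x) = -4*x
y(C, T) = 2 - (C - 24*T)/(2*T) (y(C, T) = 2 - (C - 4*T*6)/(T + T) = 2 - (C - 24*T)/(2*T))
y(-5, -19) + c(1, 3) = (14 - ½*(-5)/(-19)) + (-⅓*1 - ⅓*3) = (14 - ½*(-5)*(-1/19)) + (-⅓ - 1) = (14 - 5/38) - 4/3 = 527/38 - 4/3 = 1429/114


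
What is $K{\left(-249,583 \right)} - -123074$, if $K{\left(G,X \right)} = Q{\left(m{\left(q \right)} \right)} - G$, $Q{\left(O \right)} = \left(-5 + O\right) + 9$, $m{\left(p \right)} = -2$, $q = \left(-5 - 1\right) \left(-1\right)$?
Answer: $123325$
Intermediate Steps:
$q = 6$ ($q = \left(-6\right) \left(-1\right) = 6$)
$Q{\left(O \right)} = 4 + O$
$K{\left(G,X \right)} = 2 - G$ ($K{\left(G,X \right)} = \left(4 - 2\right) - G = 2 - G$)
$K{\left(-249,583 \right)} - -123074 = \left(2 - -249\right) - -123074 = \left(2 + 249\right) + \left(-58963 + 182037\right) = 251 + 123074 = 123325$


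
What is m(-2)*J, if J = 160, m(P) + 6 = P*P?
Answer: -320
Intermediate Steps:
m(P) = -6 + P**2 (m(P) = -6 + P*P = -6 + P**2)
m(-2)*J = (-6 + (-2)**2)*160 = (-6 + 4)*160 = -2*160 = -320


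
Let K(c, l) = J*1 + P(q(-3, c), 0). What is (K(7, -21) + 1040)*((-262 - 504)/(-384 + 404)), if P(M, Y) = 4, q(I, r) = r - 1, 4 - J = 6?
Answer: -199543/5 ≈ -39909.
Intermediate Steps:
J = -2 (J = 4 - 1*6 = 4 - 6 = -2)
q(I, r) = -1 + r
K(c, l) = 2 (K(c, l) = -2*1 + 4 = -2 + 4 = 2)
(K(7, -21) + 1040)*((-262 - 504)/(-384 + 404)) = (2 + 1040)*((-262 - 504)/(-384 + 404)) = 1042*(-766/20) = 1042*(-766*1/20) = 1042*(-383/10) = -199543/5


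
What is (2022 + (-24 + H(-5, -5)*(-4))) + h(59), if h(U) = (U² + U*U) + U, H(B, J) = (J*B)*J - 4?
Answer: 9535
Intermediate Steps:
H(B, J) = -4 + B*J² (H(B, J) = (B*J)*J - 4 = B*J² - 4 = -4 + B*J²)
h(U) = U + 2*U² (h(U) = (U² + U²) + U = 2*U² + U = U + 2*U²)
(2022 + (-24 + H(-5, -5)*(-4))) + h(59) = (2022 + (-24 + (-4 - 5*(-5)²)*(-4))) + 59*(1 + 2*59) = (2022 + (-24 + (-4 - 5*25)*(-4))) + 59*(1 + 118) = (2022 + (-24 + (-4 - 125)*(-4))) + 59*119 = (2022 + (-24 - 129*(-4))) + 7021 = (2022 + (-24 + 516)) + 7021 = (2022 + 492) + 7021 = 2514 + 7021 = 9535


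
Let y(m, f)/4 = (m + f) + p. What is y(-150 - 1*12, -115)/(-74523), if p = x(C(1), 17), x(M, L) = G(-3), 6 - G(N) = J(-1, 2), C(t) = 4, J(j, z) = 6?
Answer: 1108/74523 ≈ 0.014868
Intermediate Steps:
G(N) = 0 (G(N) = 6 - 1*6 = 6 - 6 = 0)
x(M, L) = 0
p = 0
y(m, f) = 4*f + 4*m (y(m, f) = 4*((m + f) + 0) = 4*((f + m) + 0) = 4*(f + m) = 4*f + 4*m)
y(-150 - 1*12, -115)/(-74523) = (4*(-115) + 4*(-150 - 1*12))/(-74523) = (-460 + 4*(-150 - 12))*(-1/74523) = (-460 + 4*(-162))*(-1/74523) = (-460 - 648)*(-1/74523) = -1108*(-1/74523) = 1108/74523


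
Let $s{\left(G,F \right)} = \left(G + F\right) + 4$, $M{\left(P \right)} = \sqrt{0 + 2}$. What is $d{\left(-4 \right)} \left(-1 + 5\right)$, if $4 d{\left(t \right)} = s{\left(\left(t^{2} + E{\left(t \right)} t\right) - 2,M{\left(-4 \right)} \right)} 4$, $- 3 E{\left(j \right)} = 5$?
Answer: $\frac{296}{3} + 4 \sqrt{2} \approx 104.32$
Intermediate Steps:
$M{\left(P \right)} = \sqrt{2}$
$E{\left(j \right)} = - \frac{5}{3}$ ($E{\left(j \right)} = \left(- \frac{1}{3}\right) 5 = - \frac{5}{3}$)
$s{\left(G,F \right)} = 4 + F + G$ ($s{\left(G,F \right)} = \left(F + G\right) + 4 = 4 + F + G$)
$d{\left(t \right)} = 2 + \sqrt{2} + t^{2} - \frac{5 t}{3}$ ($d{\left(t \right)} = \frac{\left(4 + \sqrt{2} - \left(2 - t^{2} + \frac{5 t}{3}\right)\right) 4}{4} = \frac{\left(2 + \sqrt{2} + t^{2} - \frac{5 t}{3}\right) 4}{4} = \frac{8 + 4 \sqrt{2} + 4 t^{2} - \frac{20 t}{3}}{4} = 2 + \sqrt{2} + t^{2} - \frac{5 t}{3}$)
$d{\left(-4 \right)} \left(-1 + 5\right) = \left(2 + \sqrt{2} + \left(-4\right)^{2} - - \frac{20}{3}\right) \left(-1 + 5\right) = \left(2 + \sqrt{2} + 16 + \frac{20}{3}\right) 4 = \left(\frac{74}{3} + \sqrt{2}\right) 4 = \frac{296}{3} + 4 \sqrt{2}$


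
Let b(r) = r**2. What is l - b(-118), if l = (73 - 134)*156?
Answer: -23440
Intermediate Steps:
l = -9516 (l = -61*156 = -9516)
l - b(-118) = -9516 - 1*(-118)**2 = -9516 - 1*13924 = -9516 - 13924 = -23440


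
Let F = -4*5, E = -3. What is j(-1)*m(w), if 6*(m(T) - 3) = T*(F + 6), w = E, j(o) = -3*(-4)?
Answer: 120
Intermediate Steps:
j(o) = 12
F = -20
w = -3
m(T) = 3 - 7*T/3 (m(T) = 3 + (T*(-20 + 6))/6 = 3 + (T*(-14))/6 = 3 + (-14*T)/6 = 3 - 7*T/3)
j(-1)*m(w) = 12*(3 - 7/3*(-3)) = 12*(3 + 7) = 12*10 = 120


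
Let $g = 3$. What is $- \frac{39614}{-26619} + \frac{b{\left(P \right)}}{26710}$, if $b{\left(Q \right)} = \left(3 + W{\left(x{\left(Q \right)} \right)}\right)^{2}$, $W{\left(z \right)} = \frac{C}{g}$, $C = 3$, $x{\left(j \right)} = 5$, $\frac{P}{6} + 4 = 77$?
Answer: $\frac{529257922}{355496745} \approx 1.4888$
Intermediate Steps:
$P = 438$ ($P = -24 + 6 \cdot 77 = -24 + 462 = 438$)
$W{\left(z \right)} = 1$ ($W{\left(z \right)} = \frac{3}{3} = 3 \cdot \frac{1}{3} = 1$)
$b{\left(Q \right)} = 16$ ($b{\left(Q \right)} = \left(3 + 1\right)^{2} = 4^{2} = 16$)
$- \frac{39614}{-26619} + \frac{b{\left(P \right)}}{26710} = - \frac{39614}{-26619} + \frac{16}{26710} = \left(-39614\right) \left(- \frac{1}{26619}\right) + 16 \cdot \frac{1}{26710} = \frac{39614}{26619} + \frac{8}{13355} = \frac{529257922}{355496745}$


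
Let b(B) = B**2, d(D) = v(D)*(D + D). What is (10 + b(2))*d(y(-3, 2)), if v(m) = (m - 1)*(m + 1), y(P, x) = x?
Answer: 168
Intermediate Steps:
v(m) = (1 + m)*(-1 + m) (v(m) = (-1 + m)*(1 + m) = (1 + m)*(-1 + m))
d(D) = 2*D*(-1 + D**2) (d(D) = (-1 + D**2)*(D + D) = (-1 + D**2)*(2*D) = 2*D*(-1 + D**2))
(10 + b(2))*d(y(-3, 2)) = (10 + 2**2)*(2*2*(-1 + 2**2)) = (10 + 4)*(2*2*(-1 + 4)) = 14*(2*2*3) = 14*12 = 168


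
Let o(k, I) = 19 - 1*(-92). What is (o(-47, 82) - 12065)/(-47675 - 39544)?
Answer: 11954/87219 ≈ 0.13706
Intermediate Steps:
o(k, I) = 111 (o(k, I) = 19 + 92 = 111)
(o(-47, 82) - 12065)/(-47675 - 39544) = (111 - 12065)/(-47675 - 39544) = -11954/(-87219) = -11954*(-1/87219) = 11954/87219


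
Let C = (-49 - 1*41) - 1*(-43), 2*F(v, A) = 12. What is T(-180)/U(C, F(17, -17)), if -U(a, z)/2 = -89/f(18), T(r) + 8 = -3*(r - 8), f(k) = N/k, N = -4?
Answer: -556/801 ≈ -0.69413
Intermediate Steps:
f(k) = -4/k
F(v, A) = 6 (F(v, A) = (1/2)*12 = 6)
C = -47 (C = (-49 - 41) + 43 = -90 + 43 = -47)
T(r) = 16 - 3*r (T(r) = -8 - 3*(r - 8) = -8 - 3*(-8 + r) = -8 + (24 - 3*r) = 16 - 3*r)
U(a, z) = -801 (U(a, z) = -(-178)/((-4/18)) = -(-178)/((-4*1/18)) = -(-178)/(-2/9) = -(-178)*(-9)/2 = -2*801/2 = -801)
T(-180)/U(C, F(17, -17)) = (16 - 3*(-180))/(-801) = (16 + 540)*(-1/801) = 556*(-1/801) = -556/801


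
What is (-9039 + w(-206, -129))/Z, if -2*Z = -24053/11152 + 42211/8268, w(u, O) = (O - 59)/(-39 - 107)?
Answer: 2339705815008/381659257 ≈ 6130.4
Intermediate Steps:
w(u, O) = 59/146 - O/146 (w(u, O) = (-59 + O)/(-146) = (-59 + O)*(-1/146) = 59/146 - O/146)
Z = -5228209/3546336 (Z = -(-24053/11152 + 42211/8268)/2 = -(-24053*1/11152 + 42211*(1/8268))/2 = -(-24053/11152 + 3247/636)/2 = -1/2*5228209/1773168 = -5228209/3546336 ≈ -1.4743)
(-9039 + w(-206, -129))/Z = (-9039 + (59/146 - 1/146*(-129)))/(-5228209/3546336) = (-9039 + (59/146 + 129/146))*(-3546336/5228209) = (-9039 + 94/73)*(-3546336/5228209) = -659753/73*(-3546336/5228209) = 2339705815008/381659257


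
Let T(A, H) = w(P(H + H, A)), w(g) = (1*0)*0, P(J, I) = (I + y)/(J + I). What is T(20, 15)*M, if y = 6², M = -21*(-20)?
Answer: 0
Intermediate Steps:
M = 420
y = 36
P(J, I) = (36 + I)/(I + J) (P(J, I) = (I + 36)/(J + I) = (36 + I)/(I + J))
w(g) = 0 (w(g) = 0*0 = 0)
T(A, H) = 0
T(20, 15)*M = 0*420 = 0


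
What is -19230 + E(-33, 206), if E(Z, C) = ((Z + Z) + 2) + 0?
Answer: -19294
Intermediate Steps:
E(Z, C) = 2 + 2*Z (E(Z, C) = (2*Z + 2) + 0 = (2 + 2*Z) + 0 = 2 + 2*Z)
-19230 + E(-33, 206) = -19230 + (2 + 2*(-33)) = -19230 + (2 - 66) = -19230 - 64 = -19294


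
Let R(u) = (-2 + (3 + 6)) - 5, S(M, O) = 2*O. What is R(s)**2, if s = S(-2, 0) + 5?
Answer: 4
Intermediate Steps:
s = 5 (s = 2*0 + 5 = 0 + 5 = 5)
R(u) = 2 (R(u) = (-2 + 9) - 5 = 7 - 5 = 2)
R(s)**2 = 2**2 = 4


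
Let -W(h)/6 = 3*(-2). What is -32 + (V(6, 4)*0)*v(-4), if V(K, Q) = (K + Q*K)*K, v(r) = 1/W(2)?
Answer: -32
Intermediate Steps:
W(h) = 36 (W(h) = -18*(-2) = -6*(-6) = 36)
v(r) = 1/36
V(K, Q) = K*(K + K*Q) (V(K, Q) = (K + K*Q)*K = K*(K + K*Q))
-32 + (V(6, 4)*0)*v(-4) = -32 + ((6²*(1 + 4))*0)*(1/36) = -32 + ((36*5)*0)*(1/36) = -32 + (180*0)*(1/36) = -32 + 0*(1/36) = -32 + 0 = -32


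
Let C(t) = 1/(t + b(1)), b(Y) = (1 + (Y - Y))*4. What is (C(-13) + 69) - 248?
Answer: -1612/9 ≈ -179.11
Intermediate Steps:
b(Y) = 4 (b(Y) = (1 + 0)*4 = 1*4 = 4)
C(t) = 1/(4 + t) (C(t) = 1/(t + 4) = 1/(4 + t))
(C(-13) + 69) - 248 = (1/(4 - 13) + 69) - 248 = (1/(-9) + 69) - 248 = (-1/9 + 69) - 248 = 620/9 - 248 = -1612/9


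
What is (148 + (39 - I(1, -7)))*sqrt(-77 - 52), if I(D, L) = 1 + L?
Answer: 193*I*sqrt(129) ≈ 2192.1*I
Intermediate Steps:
(148 + (39 - I(1, -7)))*sqrt(-77 - 52) = (148 + (39 - (1 - 7)))*sqrt(-77 - 52) = (148 + (39 - 1*(-6)))*sqrt(-129) = (148 + (39 + 6))*(I*sqrt(129)) = (148 + 45)*(I*sqrt(129)) = 193*(I*sqrt(129)) = 193*I*sqrt(129)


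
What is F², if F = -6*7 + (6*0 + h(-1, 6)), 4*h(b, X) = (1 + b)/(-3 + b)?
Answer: 1764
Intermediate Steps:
h(b, X) = (1 + b)/(4*(-3 + b)) (h(b, X) = ((1 + b)/(-3 + b))/4 = (1 + b)/(4*(-3 + b)))
F = -42 (F = -6*7 + (6*0 + (1 - 1)/(4*(-3 - 1))) = -42 + (0 + (¼)*0/(-4)) = -42 + (0 + (¼)*(-¼)*0) = -42 + (0 + 0) = -42 + 0 = -42)
F² = (-42)² = 1764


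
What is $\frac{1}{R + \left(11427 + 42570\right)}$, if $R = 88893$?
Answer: $\frac{1}{142890} \approx 6.9984 \cdot 10^{-6}$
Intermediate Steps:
$\frac{1}{R + \left(11427 + 42570\right)} = \frac{1}{88893 + \left(11427 + 42570\right)} = \frac{1}{88893 + 53997} = \frac{1}{142890}$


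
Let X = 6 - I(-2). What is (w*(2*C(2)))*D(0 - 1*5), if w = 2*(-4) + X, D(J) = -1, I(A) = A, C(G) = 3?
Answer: 0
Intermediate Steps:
X = 8 (X = 6 - 1*(-2) = 6 + 2 = 8)
w = 0 (w = 2*(-4) + 8 = -8 + 8 = 0)
(w*(2*C(2)))*D(0 - 1*5) = (0*(2*3))*(-1) = (0*6)*(-1) = 0*(-1) = 0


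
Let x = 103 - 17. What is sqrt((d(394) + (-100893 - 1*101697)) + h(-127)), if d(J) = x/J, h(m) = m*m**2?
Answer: I*sqrt(87358002686)/197 ≈ 1500.3*I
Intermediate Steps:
h(m) = m**3
x = 86
d(J) = 86/J
sqrt((d(394) + (-100893 - 1*101697)) + h(-127)) = sqrt((86/394 + (-100893 - 1*101697)) + (-127)**3) = sqrt((86*(1/394) + (-100893 - 101697)) - 2048383) = sqrt((43/197 - 202590) - 2048383) = sqrt(-39910187/197 - 2048383) = sqrt(-443441638/197) = I*sqrt(87358002686)/197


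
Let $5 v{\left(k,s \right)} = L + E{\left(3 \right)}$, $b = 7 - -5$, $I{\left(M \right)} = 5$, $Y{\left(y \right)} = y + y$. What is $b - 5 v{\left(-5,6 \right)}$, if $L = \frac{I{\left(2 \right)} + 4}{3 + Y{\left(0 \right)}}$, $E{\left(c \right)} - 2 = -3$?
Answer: $10$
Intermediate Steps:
$Y{\left(y \right)} = 2 y$
$E{\left(c \right)} = -1$ ($E{\left(c \right)} = 2 - 3 = -1$)
$b = 12$ ($b = 7 + 5 = 12$)
$L = 3$ ($L = \frac{5 + 4}{3 + 2 \cdot 0} = \frac{9}{3 + 0} = \frac{9}{3} = 9 \cdot \frac{1}{3} = 3$)
$v{\left(k,s \right)} = \frac{2}{5}$ ($v{\left(k,s \right)} = \frac{3 - 1}{5} = \frac{1}{5} \cdot 2 = \frac{2}{5}$)
$b - 5 v{\left(-5,6 \right)} = 12 - 2 = 10$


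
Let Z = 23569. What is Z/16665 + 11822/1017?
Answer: 73661101/5649435 ≈ 13.039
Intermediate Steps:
Z/16665 + 11822/1017 = 23569/16665 + 11822/1017 = 73661101/5649435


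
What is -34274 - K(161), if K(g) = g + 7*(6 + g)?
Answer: -35604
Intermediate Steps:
K(g) = 42 + 8*g (K(g) = g + (42 + 7*g) = 42 + 8*g)
-34274 - K(161) = -34274 - (42 + 8*161) = -34274 - (42 + 1288) = -34274 - 1*1330 = -34274 - 1330 = -35604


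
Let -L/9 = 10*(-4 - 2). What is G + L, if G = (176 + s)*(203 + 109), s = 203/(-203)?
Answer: 55140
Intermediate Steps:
s = -1 (s = 203*(-1/203) = -1)
G = 54600 (G = (176 - 1)*(203 + 109) = 175*312 = 54600)
L = 540 (L = -90*(-4 - 2) = -90*(-6) = -9*(-60) = 540)
G + L = 54600 + 540 = 55140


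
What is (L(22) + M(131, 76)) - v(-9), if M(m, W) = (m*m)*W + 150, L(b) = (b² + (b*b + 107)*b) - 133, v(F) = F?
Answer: 1317748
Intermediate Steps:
L(b) = -133 + b² + b*(107 + b²) (L(b) = (b² + (b² + 107)*b) - 133 = (b² + (107 + b²)*b) - 133 = (b² + b*(107 + b²)) - 133 = -133 + b² + b*(107 + b²))
M(m, W) = 150 + W*m² (M(m, W) = m²*W + 150 = W*m² + 150 = 150 + W*m²)
(L(22) + M(131, 76)) - v(-9) = ((-133 + 22² + 22³ + 107*22) + (150 + 76*131²)) - 1*(-9) = ((-133 + 484 + 10648 + 2354) + (150 + 76*17161)) + 9 = (13353 + (150 + 1304236)) + 9 = (13353 + 1304386) + 9 = 1317739 + 9 = 1317748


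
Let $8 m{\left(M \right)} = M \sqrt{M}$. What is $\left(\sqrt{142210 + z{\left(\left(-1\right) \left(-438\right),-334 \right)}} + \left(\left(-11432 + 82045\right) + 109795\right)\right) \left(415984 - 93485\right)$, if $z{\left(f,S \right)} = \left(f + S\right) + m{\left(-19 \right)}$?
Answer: $58181399592 + \frac{322499 \sqrt{2277024 - 38 i \sqrt{19}}}{4} \approx 5.8303 \cdot 10^{10} - 4425.0 i$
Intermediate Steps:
$m{\left(M \right)} = \frac{M^{\frac{3}{2}}}{8}$ ($m{\left(M \right)} = \frac{M \sqrt{M}}{8} = \frac{M^{\frac{3}{2}}}{8}$)
$z{\left(f,S \right)} = S + f - \frac{19 i \sqrt{19}}{8}$ ($z{\left(f,S \right)} = \left(f + S\right) + \frac{\left(-19\right)^{\frac{3}{2}}}{8} = \left(S + f\right) + \frac{\left(-19\right) i \sqrt{19}}{8} = \left(S + f\right) - \frac{19 i \sqrt{19}}{8} = S + f - \frac{19 i \sqrt{19}}{8}$)
$\left(\sqrt{142210 + z{\left(\left(-1\right) \left(-438\right),-334 \right)}} + \left(\left(-11432 + 82045\right) + 109795\right)\right) \left(415984 - 93485\right) = \left(\sqrt{142210 - \left(-104 + \frac{19 i \sqrt{19}}{8}\right)} + \left(\left(-11432 + 82045\right) + 109795\right)\right) \left(415984 - 93485\right) = \left(\sqrt{142210 - \left(-104 + \frac{19 i \sqrt{19}}{8}\right)} + \left(70613 + 109795\right)\right) 322499 = \left(\sqrt{142210 + \left(104 - \frac{19 i \sqrt{19}}{8}\right)} + 180408\right) 322499 = \left(\sqrt{142314 - \frac{19 i \sqrt{19}}{8}} + 180408\right) 322499 = \left(180408 + \sqrt{142314 - \frac{19 i \sqrt{19}}{8}}\right) 322499 = 58181399592 + 322499 \sqrt{142314 - \frac{19 i \sqrt{19}}{8}}$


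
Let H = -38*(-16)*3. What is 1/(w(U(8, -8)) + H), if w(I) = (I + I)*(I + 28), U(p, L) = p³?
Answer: 1/554784 ≈ 1.8025e-6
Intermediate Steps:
w(I) = 2*I*(28 + I) (w(I) = (2*I)*(28 + I) = 2*I*(28 + I))
H = 1824 (H = 608*3 = 1824)
1/(w(U(8, -8)) + H) = 1/(2*8³*(28 + 8³) + 1824) = 1/(2*512*(28 + 512) + 1824) = 1/(2*512*540 + 1824) = 1/(552960 + 1824) = 1/554784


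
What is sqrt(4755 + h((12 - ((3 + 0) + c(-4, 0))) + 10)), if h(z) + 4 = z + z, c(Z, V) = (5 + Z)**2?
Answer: sqrt(4787) ≈ 69.188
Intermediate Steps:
h(z) = -4 + 2*z (h(z) = -4 + (z + z) = -4 + 2*z)
sqrt(4755 + h((12 - ((3 + 0) + c(-4, 0))) + 10)) = sqrt(4755 + (-4 + 2*((12 - ((3 + 0) + (5 - 4)**2)) + 10))) = sqrt(4755 + (-4 + 2*((12 - (3 + 1**2)) + 10))) = sqrt(4755 + (-4 + 2*((12 - (3 + 1)) + 10))) = sqrt(4755 + (-4 + 2*((12 - 1*4) + 10))) = sqrt(4755 + (-4 + 2*((12 - 4) + 10))) = sqrt(4755 + (-4 + 2*(8 + 10))) = sqrt(4755 + (-4 + 2*18)) = sqrt(4755 + (-4 + 36)) = sqrt(4755 + 32) = sqrt(4787)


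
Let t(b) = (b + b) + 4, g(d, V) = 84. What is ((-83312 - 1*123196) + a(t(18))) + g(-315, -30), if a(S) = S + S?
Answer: -206344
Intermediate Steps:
t(b) = 4 + 2*b (t(b) = 2*b + 4 = 4 + 2*b)
a(S) = 2*S
((-83312 - 1*123196) + a(t(18))) + g(-315, -30) = ((-83312 - 1*123196) + 2*(4 + 2*18)) + 84 = ((-83312 - 123196) + 2*(4 + 36)) + 84 = (-206508 + 2*40) + 84 = (-206508 + 80) + 84 = -206428 + 84 = -206344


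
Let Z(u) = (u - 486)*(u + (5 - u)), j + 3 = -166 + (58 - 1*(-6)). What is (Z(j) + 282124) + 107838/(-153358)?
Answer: 21406345832/76679 ≈ 2.7917e+5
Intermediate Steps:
j = -105 (j = -3 + (-166 + (58 - 1*(-6))) = -3 + (-166 + (58 + 6)) = -3 + (-166 + 64) = -3 - 102 = -105)
Z(u) = -2430 + 5*u (Z(u) = (-486 + u)*5 = -2430 + 5*u)
(Z(j) + 282124) + 107838/(-153358) = ((-2430 + 5*(-105)) + 282124) + 107838/(-153358) = ((-2430 - 525) + 282124) + 107838*(-1/153358) = (-2955 + 282124) - 53919/76679 = 279169 - 53919/76679 = 21406345832/76679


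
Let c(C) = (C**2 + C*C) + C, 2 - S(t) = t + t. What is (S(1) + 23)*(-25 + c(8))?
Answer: 2553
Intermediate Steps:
S(t) = 2 - 2*t (S(t) = 2 - (t + t) = 2 - 2*t)
c(C) = C + 2*C**2 (c(C) = (C**2 + C**2) + C = 2*C**2 + C = C + 2*C**2)
(S(1) + 23)*(-25 + c(8)) = ((2 - 2*1) + 23)*(-25 + 8*(1 + 2*8)) = ((2 - 2) + 23)*(-25 + 8*(1 + 16)) = (0 + 23)*(-25 + 8*17) = 23*(-25 + 136) = 23*111 = 2553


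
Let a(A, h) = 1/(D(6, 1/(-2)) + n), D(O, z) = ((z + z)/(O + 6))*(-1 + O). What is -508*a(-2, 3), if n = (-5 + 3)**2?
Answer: -6096/43 ≈ -141.77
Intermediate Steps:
D(O, z) = 2*z*(-1 + O)/(6 + O) (D(O, z) = ((2*z)/(6 + O))*(-1 + O) = (2*z/(6 + O))*(-1 + O) = 2*z*(-1 + O)/(6 + O))
n = 4 (n = (-2)**2 = 4)
a(A, h) = 12/43 (a(A, h) = 1/(2*(-1 + 6)/(-2*(6 + 6)) + 4) = 1/(2*(-1/2)*5/12 + 4) = 1/(2*(-1/2)*(1/12)*5 + 4) = 1/(-5/12 + 4) = 1/(43/12) = 12/43)
-508*a(-2, 3) = -508*12/43 = -6096/43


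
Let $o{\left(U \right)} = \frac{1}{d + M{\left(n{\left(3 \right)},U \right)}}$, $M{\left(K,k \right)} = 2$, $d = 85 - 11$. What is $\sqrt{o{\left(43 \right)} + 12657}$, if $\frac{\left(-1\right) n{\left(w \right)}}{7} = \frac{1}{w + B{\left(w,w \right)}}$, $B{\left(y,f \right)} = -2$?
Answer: $\frac{\sqrt{18276727}}{38} \approx 112.5$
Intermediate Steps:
$d = 74$ ($d = 85 - 11 = 74$)
$n{\left(w \right)} = - \frac{7}{-2 + w}$ ($n{\left(w \right)} = - \frac{7}{w - 2} = - \frac{7}{-2 + w}$)
$o{\left(U \right)} = \frac{1}{76}$ ($o{\left(U \right)} = \frac{1}{74 + 2} = \frac{1}{76}$)
$\sqrt{o{\left(43 \right)} + 12657} = \sqrt{\frac{1}{76} + 12657} = \sqrt{\frac{961933}{76}} = \frac{\sqrt{18276727}}{38}$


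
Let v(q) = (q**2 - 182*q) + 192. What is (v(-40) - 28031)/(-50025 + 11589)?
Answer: 18959/38436 ≈ 0.49326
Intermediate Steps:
v(q) = 192 + q**2 - 182*q
(v(-40) - 28031)/(-50025 + 11589) = ((192 + (-40)**2 - 182*(-40)) - 28031)/(-50025 + 11589) = ((192 + 1600 + 7280) - 28031)/(-38436) = (9072 - 28031)*(-1/38436) = -18959*(-1/38436) = 18959/38436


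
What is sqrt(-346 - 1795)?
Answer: I*sqrt(2141) ≈ 46.271*I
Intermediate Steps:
sqrt(-346 - 1795) = sqrt(-2141) = I*sqrt(2141)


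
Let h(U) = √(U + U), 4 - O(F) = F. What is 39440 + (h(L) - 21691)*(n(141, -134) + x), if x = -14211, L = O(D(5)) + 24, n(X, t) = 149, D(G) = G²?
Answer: 305058282 - 14062*√6 ≈ 3.0502e+8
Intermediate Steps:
O(F) = 4 - F
L = 3 (L = (4 - 1*5²) + 24 = (4 - 1*25) + 24 = (4 - 25) + 24 = -21 + 24 = 3)
h(U) = √2*√U (h(U) = √(2*U) = √2*√U)
39440 + (h(L) - 21691)*(n(141, -134) + x) = 39440 + (√2*√3 - 21691)*(149 - 14211) = 39440 + (√6 - 21691)*(-14062) = 39440 + (-21691 + √6)*(-14062) = 39440 + (305018842 - 14062*√6) = 305058282 - 14062*√6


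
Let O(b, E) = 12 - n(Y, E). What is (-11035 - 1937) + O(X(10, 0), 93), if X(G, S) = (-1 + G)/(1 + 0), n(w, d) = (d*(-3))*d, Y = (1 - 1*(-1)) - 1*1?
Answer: 12987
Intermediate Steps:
Y = 1 (Y = (1 + 1) - 1 = 2 - 1 = 1)
n(w, d) = -3*d**2 (n(w, d) = (-3*d)*d = -3*d**2)
X(G, S) = -1 + G (X(G, S) = (-1 + G)/1 = (-1 + G)*1 = -1 + G)
O(b, E) = 12 + 3*E**2 (O(b, E) = 12 - (-3)*E**2 = 12 + 3*E**2)
(-11035 - 1937) + O(X(10, 0), 93) = (-11035 - 1937) + (12 + 3*93**2) = -12972 + (12 + 3*8649) = -12972 + (12 + 25947) = -12972 + 25959 = 12987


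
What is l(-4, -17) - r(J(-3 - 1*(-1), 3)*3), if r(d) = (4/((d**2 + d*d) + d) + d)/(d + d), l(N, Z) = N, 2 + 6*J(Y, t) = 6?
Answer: -23/5 ≈ -4.6000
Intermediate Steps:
J(Y, t) = 2/3 (J(Y, t) = -1/3 + (1/6)*6 = -1/3 + 1 = 2/3)
r(d) = (d + 4/(d + 2*d**2))/(2*d) (r(d) = (4/((d**2 + d**2) + d) + d)/((2*d)) = (4/(2*d**2 + d) + d)*(1/(2*d)) = (4/(d + 2*d**2) + d)*(1/(2*d)) = (d + 4/(d + 2*d**2))*(1/(2*d)) = (d + 4/(d + 2*d**2))/(2*d))
l(-4, -17) - r(J(-3 - 1*(-1), 3)*3) = -4 - (2 + ((2/3)*3)**3 + ((2/3)*3)**2/2)/(((2/3)*3)**2*(1 + 2*((2/3)*3))) = -4 - (2 + 2**3 + (1/2)*2**2)/(2**2*(1 + 2*2)) = -4 - (2 + 8 + (1/2)*4)/(4*(1 + 4)) = -4 - (2 + 8 + 2)/(4*5) = -4 - 12/(4*5) = -4 - 1*3/5 = -4 - 3/5 = -23/5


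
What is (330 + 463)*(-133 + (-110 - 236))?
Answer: -379847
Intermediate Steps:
(330 + 463)*(-133 + (-110 - 236)) = 793*(-133 - 346) = 793*(-479) = -379847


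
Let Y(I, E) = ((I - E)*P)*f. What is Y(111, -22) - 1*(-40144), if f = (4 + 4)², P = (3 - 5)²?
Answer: 74192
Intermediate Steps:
P = 4 (P = (-2)² = 4)
f = 64 (f = 8² = 64)
Y(I, E) = -256*E + 256*I (Y(I, E) = ((I - E)*4)*64 = (-4*E + 4*I)*64 = -256*E + 256*I)
Y(111, -22) - 1*(-40144) = (-256*(-22) + 256*111) - 1*(-40144) = (5632 + 28416) + 40144 = 34048 + 40144 = 74192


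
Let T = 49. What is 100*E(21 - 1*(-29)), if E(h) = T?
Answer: 4900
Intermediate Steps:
E(h) = 49
100*E(21 - 1*(-29)) = 100*49 = 4900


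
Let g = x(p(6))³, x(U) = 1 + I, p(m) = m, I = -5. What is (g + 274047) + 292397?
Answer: 566380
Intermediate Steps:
x(U) = -4 (x(U) = 1 - 5 = -4)
g = -64 (g = (-4)³ = -64)
(g + 274047) + 292397 = (-64 + 274047) + 292397 = 273983 + 292397 = 566380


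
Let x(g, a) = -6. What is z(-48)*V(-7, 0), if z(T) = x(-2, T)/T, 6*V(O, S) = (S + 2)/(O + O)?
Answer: -1/336 ≈ -0.0029762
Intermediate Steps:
V(O, S) = (2 + S)/(12*O) (V(O, S) = ((S + 2)/(O + O))/6 = ((2 + S)/((2*O)))/6 = ((2 + S)*(1/(2*O)))/6 = ((2 + S)/(2*O))/6 = (2 + S)/(12*O))
z(T) = -6/T
z(-48)*V(-7, 0) = (-6/(-48))*((1/12)*(2 + 0)/(-7)) = (-6*(-1/48))*((1/12)*(-⅐)*2) = (⅛)*(-1/42) = -1/336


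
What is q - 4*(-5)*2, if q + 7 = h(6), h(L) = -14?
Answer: 19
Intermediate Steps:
q = -21 (q = -7 - 14 = -21)
q - 4*(-5)*2 = -21 - 4*(-5)*2 = -21 - (-20)*2 = -21 - 1*(-40) = -21 + 40 = 19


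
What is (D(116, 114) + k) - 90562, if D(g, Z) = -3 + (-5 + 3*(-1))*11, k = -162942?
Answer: -253595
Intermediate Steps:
D(g, Z) = -91 (D(g, Z) = -3 + (-5 - 3)*11 = -3 - 8*11 = -3 - 88 = -91)
(D(116, 114) + k) - 90562 = (-91 - 162942) - 90562 = -163033 - 90562 = -253595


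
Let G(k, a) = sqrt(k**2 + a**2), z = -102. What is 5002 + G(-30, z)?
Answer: 5002 + 6*sqrt(314) ≈ 5108.3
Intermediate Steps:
G(k, a) = sqrt(a**2 + k**2)
5002 + G(-30, z) = 5002 + sqrt((-102)**2 + (-30)**2) = 5002 + sqrt(10404 + 900) = 5002 + sqrt(11304) = 5002 + 6*sqrt(314)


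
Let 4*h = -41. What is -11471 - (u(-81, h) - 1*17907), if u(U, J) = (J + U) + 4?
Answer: 26093/4 ≈ 6523.3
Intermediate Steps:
h = -41/4 (h = (¼)*(-41) = -41/4 ≈ -10.250)
u(U, J) = 4 + J + U
-11471 - (u(-81, h) - 1*17907) = -11471 - ((4 - 41/4 - 81) - 1*17907) = -11471 - (-349/4 - 17907) = -11471 - 1*(-71977/4) = -11471 + 71977/4 = 26093/4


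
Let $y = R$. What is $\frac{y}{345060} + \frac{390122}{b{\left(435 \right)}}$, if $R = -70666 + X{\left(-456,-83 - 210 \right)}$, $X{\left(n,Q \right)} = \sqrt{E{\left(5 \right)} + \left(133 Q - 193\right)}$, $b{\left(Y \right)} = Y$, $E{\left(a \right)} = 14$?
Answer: $\frac{4486158587}{5003370} + \frac{i \sqrt{9787}}{172530} \approx 896.63 + 0.0005734 i$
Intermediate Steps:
$X{\left(n,Q \right)} = \sqrt{-179 + 133 Q}$ ($X{\left(n,Q \right)} = \sqrt{14 + \left(133 Q - 193\right)} = \sqrt{14 + \left(-193 + 133 Q\right)} = \sqrt{-179 + 133 Q}$)
$R = -70666 + 2 i \sqrt{9787}$ ($R = -70666 + \sqrt{-179 + 133 \left(-83 - 210\right)} = -70666 + \sqrt{-179 + 133 \left(-293\right)} = -70666 + \sqrt{-179 - 38969} = -70666 + \sqrt{-39148} = -70666 + 2 i \sqrt{9787} \approx -70666.0 + 197.86 i$)
$y = -70666 + 2 i \sqrt{9787} \approx -70666.0 + 197.86 i$
$\frac{y}{345060} + \frac{390122}{b{\left(435 \right)}} = \frac{-70666 + 2 i \sqrt{9787}}{345060} + \frac{390122}{435} = \left(-70666 + 2 i \sqrt{9787}\right) \frac{1}{345060} + 390122 \cdot \frac{1}{435} = \left(- \frac{35333}{172530} + \frac{i \sqrt{9787}}{172530}\right) + \frac{390122}{435} = \frac{4486158587}{5003370} + \frac{i \sqrt{9787}}{172530}$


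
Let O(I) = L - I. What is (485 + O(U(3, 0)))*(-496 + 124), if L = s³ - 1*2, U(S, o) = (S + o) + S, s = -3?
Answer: -167400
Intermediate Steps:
U(S, o) = o + 2*S
L = -29 (L = (-3)³ - 1*2 = -27 - 2 = -29)
O(I) = -29 - I
(485 + O(U(3, 0)))*(-496 + 124) = (485 + (-29 - (0 + 2*3)))*(-496 + 124) = (485 + (-29 - (0 + 6)))*(-372) = (485 + (-29 - 1*6))*(-372) = (485 + (-29 - 6))*(-372) = (485 - 35)*(-372) = 450*(-372) = -167400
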